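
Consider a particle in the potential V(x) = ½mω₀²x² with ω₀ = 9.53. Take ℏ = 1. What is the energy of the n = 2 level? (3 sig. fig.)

E = 23.8

Using E_n = (n + ½)ℏω₀: E_2 = 2.5 × 9.53 = 23.83.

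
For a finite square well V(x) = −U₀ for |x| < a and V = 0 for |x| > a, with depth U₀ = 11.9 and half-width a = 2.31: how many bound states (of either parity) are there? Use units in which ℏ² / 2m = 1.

N = 6

The dimensionless depth is z₀ = a√(2mU₀)/ℏ = 2.31 × √(11.90) = 7.969.
A new bound state (alternating even/odd) appears each time z₀ passes a multiple of π/2, so N = ⌊2z₀/π⌋ + 1 = ⌊5.073⌋ + 1 = 6.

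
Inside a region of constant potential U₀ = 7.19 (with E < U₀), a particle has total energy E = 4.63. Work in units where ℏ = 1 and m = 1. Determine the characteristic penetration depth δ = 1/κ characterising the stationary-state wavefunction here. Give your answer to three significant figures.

δ = 0.442

Since E < U₀ the TISE in this region is ψ'' = κ²ψ with κ = √(2m(U₀ − E))/ℏ.
κ = √(2 × 1 × 2.56) = 2.263. The penetration depth is δ = 1/κ = 0.442.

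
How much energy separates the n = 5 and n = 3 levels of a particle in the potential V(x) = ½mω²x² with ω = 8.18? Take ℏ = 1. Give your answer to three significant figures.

E_n = ℏω(n + ½), so ΔE = (5 − 3) ℏω = 2 × 8.18 = 16.36.

ΔE = 16.4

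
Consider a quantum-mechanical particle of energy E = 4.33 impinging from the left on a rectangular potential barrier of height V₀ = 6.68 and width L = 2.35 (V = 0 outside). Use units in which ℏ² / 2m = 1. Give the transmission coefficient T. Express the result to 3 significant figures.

E < V₀: inside the barrier ψ ∝ e^{±κx} with κ = √(2m(V₀ − E))/ℏ = 1.533.
κL = 3.602, sinh(κL) = 18.33.
Matching ψ, ψ′ at both faces gives T = [1 + V₀² sinh²(κL) / (4E(V₀ − E))]⁻¹ = 1/369.4 = 0.00271.

T = 0.00271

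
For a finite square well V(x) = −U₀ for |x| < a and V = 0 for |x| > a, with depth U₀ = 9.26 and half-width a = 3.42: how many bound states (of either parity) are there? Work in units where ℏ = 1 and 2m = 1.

Define the well-strength parameter z₀ = (a/ℏ)√(2mU₀) = 3.42 × √(2·0.5·9.26) = 10.41.
The even/odd transcendental equations gain one root per π/2 in z₀, giving N = 1 + ⌊2z₀/π⌋ = 1 + ⌊6.625⌋ = 7.

N = 7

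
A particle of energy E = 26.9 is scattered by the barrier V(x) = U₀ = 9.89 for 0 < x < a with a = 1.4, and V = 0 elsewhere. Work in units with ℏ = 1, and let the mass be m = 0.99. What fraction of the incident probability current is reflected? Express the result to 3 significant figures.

E > U₀: inside the barrier k₂ = √(2m(E − U₀))/ℏ = 5.803, k₂a = 8.125.
Matching at both interfaces gives T⁻¹ = 1 + U₀² sin²(k₂a) / [4E(E − U₀)] = 1.050, hence T = 0.953.
R = 1 − T = 0.0473.

R = 0.0473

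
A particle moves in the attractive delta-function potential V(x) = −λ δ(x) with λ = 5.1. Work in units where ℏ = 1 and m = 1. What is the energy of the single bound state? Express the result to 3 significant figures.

The bound state is ψ(x) = √κ e^{−κ|x|}. The derivative jump ψ'(0⁺) − ψ'(0⁻) = −(2mλ/ℏ²)ψ(0) fixes κ = mλ/ℏ² = 5.100.
Then E = −ℏ²κ²/(2m) = −mλ²/(2ℏ²) = -13.01.

E = -13.0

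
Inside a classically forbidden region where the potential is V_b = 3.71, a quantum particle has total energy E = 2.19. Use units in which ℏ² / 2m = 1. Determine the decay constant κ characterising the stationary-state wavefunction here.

Since E < V_b the TISE in this region is ψ'' = κ²ψ with κ = √(2m(V_b − E))/ℏ.
κ = √(2 × 0.5 × 1.52) = 1.233.

κ = 1.23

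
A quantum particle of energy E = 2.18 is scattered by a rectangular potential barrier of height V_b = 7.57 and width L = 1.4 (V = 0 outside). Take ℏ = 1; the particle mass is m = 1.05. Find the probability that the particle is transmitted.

E < V_b: inside the barrier ψ ∝ e^{±κx} with κ = √(2m(V_b − E))/ℏ = 3.364.
κL = 4.710, sinh(κL) = 55.53.
The exact tunnelling result is T⁻¹ = 1 + V_b² sinh²(κL) / [4E(V_b − E)] = 3760, so T = 0.000266.

T = 0.000266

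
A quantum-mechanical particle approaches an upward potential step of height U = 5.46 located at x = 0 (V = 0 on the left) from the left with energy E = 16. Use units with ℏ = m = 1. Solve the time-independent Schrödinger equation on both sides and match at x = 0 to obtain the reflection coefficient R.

On each side the TISE gives plane waves with k = √(2m(E − V))/ℏ: k₁ = √(2·1·16) = 5.657, k₂ = √(2·1·10.54) = 4.591.
Continuity of ψ and ψ′ at the step yields the reflection amplitude r = (k₁ − k₂)/(k₁ + k₂) = 0.1040; thus R = |r|² = 0.01081, T = 0.9892.

R = 0.0108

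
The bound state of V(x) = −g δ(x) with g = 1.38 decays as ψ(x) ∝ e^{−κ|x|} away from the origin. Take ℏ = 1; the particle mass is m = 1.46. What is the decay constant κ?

Integrating the TISE across x = 0 gives the cusp condition ψ'(0⁺) − ψ'(0⁻) = −(2mg/ℏ²)ψ(0).
With ψ ∝ e^{−κ|x|} this yields −2κ = −2mg/ℏ², so κ = mg/ℏ² = 2.015.

κ = 2.01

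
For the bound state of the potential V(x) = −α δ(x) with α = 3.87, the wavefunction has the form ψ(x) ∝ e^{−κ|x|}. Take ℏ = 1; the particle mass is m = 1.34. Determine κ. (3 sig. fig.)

κ = 5.19

Integrating the TISE across x = 0 gives the cusp condition ψ'(0⁺) − ψ'(0⁻) = −(2mα/ℏ²)ψ(0).
With ψ ∝ e^{−κ|x|} this yields −2κ = −2mα/ℏ², so κ = mα/ℏ² = 5.186.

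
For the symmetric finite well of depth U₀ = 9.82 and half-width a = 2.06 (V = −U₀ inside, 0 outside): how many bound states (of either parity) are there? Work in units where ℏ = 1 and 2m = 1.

N = 5

Define the well-strength parameter z₀ = (a/ℏ)√(2mU₀) = 2.06 × √(2·0.5·9.82) = 6.455.
The even/odd transcendental equations gain one root per π/2 in z₀, giving N = 1 + ⌊2z₀/π⌋ = 1 + ⌊4.110⌋ = 5.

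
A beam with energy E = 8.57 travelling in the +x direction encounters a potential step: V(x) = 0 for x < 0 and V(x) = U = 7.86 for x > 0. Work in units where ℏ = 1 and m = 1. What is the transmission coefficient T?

On each side the TISE gives plane waves with k = √(2m(E − V))/ℏ: k₁ = √(2·1·8.57) = 4.140, k₂ = √(2·1·0.71) = 1.192.
Matching ψ and ψ′ at x = 0 gives r = (k₁ − k₂)/(k₁ + k₂), so R = r² = 0.3058 and T = 1 − R = 0.6942.

T = 0.694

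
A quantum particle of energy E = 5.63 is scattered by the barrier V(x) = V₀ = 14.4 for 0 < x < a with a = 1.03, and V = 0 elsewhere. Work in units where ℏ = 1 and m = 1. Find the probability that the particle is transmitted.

T = 0.000682

E < V₀: inside the barrier ψ ∝ e^{±κx} with κ = √(2m(V₀ − E))/ℏ = 4.188.
κa = 4.314, sinh(κa) = 37.35.
Matching ψ, ψ′ at both faces gives T = [1 + V₀² sinh²(κa) / (4E(V₀ − E))]⁻¹ = 1/1466 = 0.000682.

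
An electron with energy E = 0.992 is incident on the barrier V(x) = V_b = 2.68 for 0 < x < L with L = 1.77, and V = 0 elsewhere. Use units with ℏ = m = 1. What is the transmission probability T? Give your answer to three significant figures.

Since E < V_b the interior solution is evanescent with decay constant κ = √(2m(V_b − E))/ℏ = 1.837.
κL = 3.252, sinh(κL) = 12.90.
The exact tunnelling result is T⁻¹ = 1 + V_b² sinh²(κL) / [4E(V_b − E)] = 179.6, so T = 0.00557.

T = 0.00557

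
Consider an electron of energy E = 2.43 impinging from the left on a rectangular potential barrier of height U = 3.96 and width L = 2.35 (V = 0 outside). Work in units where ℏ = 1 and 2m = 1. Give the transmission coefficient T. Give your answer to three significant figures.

T = 0.0113

Since E < U the interior solution is evanescent with decay constant κ = √(2m(U − E))/ℏ = 1.237.
κL = 2.907, sinh(κL) = 9.122.
The exact tunnelling result is T⁻¹ = 1 + U² sinh²(κL) / [4E(U − E)] = 88.74, so T = 0.0113.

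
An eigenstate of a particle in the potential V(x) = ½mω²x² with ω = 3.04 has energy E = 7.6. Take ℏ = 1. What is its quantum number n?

n = 2

Invert E_n = (n + ½)ℏω: n = E/ℏω − ½ = 2.000, so n = 2.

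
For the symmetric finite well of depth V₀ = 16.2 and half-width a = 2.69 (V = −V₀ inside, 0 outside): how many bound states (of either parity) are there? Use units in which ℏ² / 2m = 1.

The dimensionless depth is z₀ = a√(2mV₀)/ℏ = 2.69 × √(16.20) = 10.83.
A new bound state (alternating even/odd) appears each time z₀ passes a multiple of π/2, so N = ⌊2z₀/π⌋ + 1 = ⌊6.893⌋ + 1 = 7.

N = 7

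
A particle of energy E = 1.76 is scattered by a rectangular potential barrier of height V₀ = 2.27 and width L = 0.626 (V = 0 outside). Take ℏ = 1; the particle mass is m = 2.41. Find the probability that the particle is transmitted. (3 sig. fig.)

E < V₀: inside the barrier ψ ∝ e^{±κx} with κ = √(2m(V₀ − E))/ℏ = 1.568.
κL = 0.9815, sinh(κL) = 1.147.
The exact tunnelling result is T⁻¹ = 1 + V₀² sinh²(κL) / [4E(V₀ − E)] = 2.888, so T = 0.346.

T = 0.346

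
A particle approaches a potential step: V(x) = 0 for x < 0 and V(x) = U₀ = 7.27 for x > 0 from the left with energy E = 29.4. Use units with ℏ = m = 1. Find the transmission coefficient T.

On each side the TISE gives plane waves with k = √(2m(E − V))/ℏ: k₁ = √(2·1·29.4) = 7.668, k₂ = √(2·1·22.13) = 6.653.
Continuity of ψ and ψ′ at the step yields the reflection amplitude r = (k₁ − k₂)/(k₁ + k₂) = 0.07090; thus R = |r|² = 0.005026, T = 0.9950.

T = 0.995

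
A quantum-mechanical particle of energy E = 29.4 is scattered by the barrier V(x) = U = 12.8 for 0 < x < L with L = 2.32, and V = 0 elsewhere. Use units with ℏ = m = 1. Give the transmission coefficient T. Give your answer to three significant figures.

E > U: inside the barrier k₂ = √(2m(E − U))/ℏ = 5.762, k₂L = 13.37.
Matching at both interfaces gives T⁻¹ = 1 + U² sin²(k₂L) / [4E(E − U)] = 1.043, hence T = 0.958.

T = 0.958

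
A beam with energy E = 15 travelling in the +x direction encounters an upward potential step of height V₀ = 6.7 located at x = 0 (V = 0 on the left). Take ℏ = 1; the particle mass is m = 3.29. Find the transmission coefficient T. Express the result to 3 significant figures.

T = 0.978

On each side the TISE gives plane waves with k = √(2m(E − V))/ℏ: k₁ = √(2·3.29·15) = 9.935, k₂ = √(2·3.29·8.3) = 7.390.
Matching ψ and ψ′ at x = 0 gives r = (k₁ − k₂)/(k₁ + k₂), so R = r² = 0.02157 and T = 1 − R = 0.9784.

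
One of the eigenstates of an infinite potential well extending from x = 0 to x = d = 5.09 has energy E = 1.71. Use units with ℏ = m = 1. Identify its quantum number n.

n = 3

For an infinite well E_n = n²π²ℏ²/(2md²), so n = (d/πℏ)√(2mE).
n = (5.09/π) × √(2 × 1 × 1.71) = 2.996 → n = 3.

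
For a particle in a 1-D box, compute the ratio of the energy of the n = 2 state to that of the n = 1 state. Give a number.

4

Since E_n ∝ n², the ratio is (2/1)² = 4.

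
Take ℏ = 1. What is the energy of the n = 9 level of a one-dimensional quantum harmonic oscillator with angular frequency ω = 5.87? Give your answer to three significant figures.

Using E_n = (n + ½)ℏω: E_9 = 9.5 × 5.87 = 55.77.

E = 55.8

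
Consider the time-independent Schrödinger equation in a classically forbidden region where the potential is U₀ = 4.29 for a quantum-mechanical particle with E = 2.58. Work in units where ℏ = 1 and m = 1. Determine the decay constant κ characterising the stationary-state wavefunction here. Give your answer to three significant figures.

Since E < U₀ the TISE in this region is ψ'' = κ²ψ with κ = √(2m(U₀ − E))/ℏ.
κ = √(2 × 1 × 1.71) = 1.849.

κ = 1.85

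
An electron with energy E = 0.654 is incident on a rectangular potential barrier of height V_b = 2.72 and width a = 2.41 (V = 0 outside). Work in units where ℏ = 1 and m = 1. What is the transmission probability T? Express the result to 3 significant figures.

E < V_b: inside the barrier ψ ∝ e^{±κx} with κ = √(2m(V_b − E))/ℏ = 2.033.
κa = 4.899, sinh(κa) = 67.07.
Matching ψ, ψ′ at both faces gives T = [1 + V_b² sinh²(κa) / (4E(V_b − E))]⁻¹ = 1/6158 = 0.000162.

T = 0.000162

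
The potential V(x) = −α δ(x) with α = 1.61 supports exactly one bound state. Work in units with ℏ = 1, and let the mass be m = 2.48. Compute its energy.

E = -3.21

The bound state is ψ(x) = √κ e^{−κ|x|}. The derivative jump ψ'(0⁺) − ψ'(0⁻) = −(2mα/ℏ²)ψ(0) fixes κ = mα/ℏ² = 3.993.
Then E = −ℏ²κ²/(2m) = −mα²/(2ℏ²) = -3.214.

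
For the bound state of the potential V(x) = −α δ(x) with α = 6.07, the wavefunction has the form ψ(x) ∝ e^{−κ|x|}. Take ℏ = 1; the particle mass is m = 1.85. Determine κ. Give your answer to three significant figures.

Integrating the TISE across x = 0 gives the cusp condition ψ'(0⁺) − ψ'(0⁻) = −(2mα/ℏ²)ψ(0).
With ψ ∝ e^{−κ|x|} this yields −2κ = −2mα/ℏ², so κ = mα/ℏ² = 11.23.

κ = 11.2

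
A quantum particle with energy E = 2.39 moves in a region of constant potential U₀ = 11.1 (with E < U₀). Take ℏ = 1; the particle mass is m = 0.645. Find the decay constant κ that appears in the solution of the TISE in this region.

Since E < U₀ the TISE in this region is ψ'' = κ²ψ with κ = √(2m(U₀ − E))/ℏ.
κ = √(2 × 0.645 × 8.71) = 3.352.

κ = 3.35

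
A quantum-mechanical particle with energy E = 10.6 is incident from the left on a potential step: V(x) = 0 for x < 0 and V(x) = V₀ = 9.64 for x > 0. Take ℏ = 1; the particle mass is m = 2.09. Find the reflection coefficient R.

The wavenumbers are k₁ = √(2mE)/ℏ = 6.656 on the left and k₂ = √(2m(E − V₀))/ℏ = 2.003 on the right.
Matching ψ and ψ′ at x = 0 gives r = (k₁ − k₂)/(k₁ + k₂), so R = r² = 0.2887 and T = 1 − R = 0.7113.

R = 0.289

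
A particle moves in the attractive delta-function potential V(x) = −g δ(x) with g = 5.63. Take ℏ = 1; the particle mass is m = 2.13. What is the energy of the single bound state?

E = -33.8

For x ≠ 0 the bound state is ψ ∝ e^{−κ|x|}; integrating the TISE across the delta gives the cusp condition 2κ = 2mg/ℏ², so κ = 11.99.
Then E = −ℏ²κ²/(2m) = −mg²/(2ℏ²) = -33.76.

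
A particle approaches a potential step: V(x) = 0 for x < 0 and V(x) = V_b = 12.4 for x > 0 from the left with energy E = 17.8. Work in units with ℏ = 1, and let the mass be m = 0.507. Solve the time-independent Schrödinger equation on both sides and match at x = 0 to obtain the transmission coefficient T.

On each side the TISE gives plane waves with k = √(2m(E − V))/ℏ: k₁ = √(2·0.507·17.8) = 4.248, k₂ = √(2·0.507·5.4) = 2.340.
Matching ψ and ψ′ at x = 0 gives r = (k₁ − k₂)/(k₁ + k₂), so R = r² = 0.08391 and T = 1 − R = 0.9161.

T = 0.916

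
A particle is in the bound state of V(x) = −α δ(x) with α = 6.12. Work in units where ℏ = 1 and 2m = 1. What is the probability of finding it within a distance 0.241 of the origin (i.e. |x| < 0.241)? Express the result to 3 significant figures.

P = 0.771

The normalised bound state is ψ = √κ e^{−κ|x|} with κ = mα/ℏ² = 3.060.
P(|x| < d) = ∫_{−d}^{d} κ e^{−2κ|x|} dx = 1 − e^{−2κd} = 1 − e^{−1.475} = 0.7712.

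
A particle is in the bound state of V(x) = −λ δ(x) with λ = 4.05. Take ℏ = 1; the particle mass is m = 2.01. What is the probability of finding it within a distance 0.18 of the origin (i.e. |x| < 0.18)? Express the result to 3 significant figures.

The normalised bound state is ψ = √κ e^{−κ|x|} with κ = mλ/ℏ² = 8.141.
P(|x| < d) = ∫_{−d}^{d} κ e^{−2κ|x|} dx = 1 − e^{−2κd} = 1 − e^{−2.931} = 0.9466.

P = 0.947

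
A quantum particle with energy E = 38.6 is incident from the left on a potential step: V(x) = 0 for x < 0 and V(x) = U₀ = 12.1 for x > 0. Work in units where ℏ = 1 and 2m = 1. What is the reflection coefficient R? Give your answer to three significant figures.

On each side the TISE gives plane waves with k = √(2m(E − V))/ℏ: k₁ = √(2·½·38.6) = 6.213, k₂ = √(2·½·26.5) = 5.148.
Matching ψ and ψ′ at x = 0 gives r = (k₁ − k₂)/(k₁ + k₂), so R = r² = 0.008789 and T = 1 − R = 0.9912.

R = 0.00879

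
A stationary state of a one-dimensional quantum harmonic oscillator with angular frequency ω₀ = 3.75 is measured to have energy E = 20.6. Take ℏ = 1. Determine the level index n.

n = 5

E_n = ℏω₀(n + ½) ⇒ n = E/(ℏω₀) − ½ = 20.6/3.75 − 0.5 = 4.993 → n = 5.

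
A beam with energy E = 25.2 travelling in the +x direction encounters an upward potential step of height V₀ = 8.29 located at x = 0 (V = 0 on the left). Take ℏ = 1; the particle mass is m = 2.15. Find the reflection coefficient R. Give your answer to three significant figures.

R = 0.00988

On each side the TISE gives plane waves with k = √(2m(E − V))/ℏ: k₁ = √(2·2.15·25.2) = 10.41, k₂ = √(2·2.15·16.91) = 8.527.
Matching ψ and ψ′ at x = 0 gives r = (k₁ − k₂)/(k₁ + k₂), so R = r² = 0.009881 and T = 1 − R = 0.9901.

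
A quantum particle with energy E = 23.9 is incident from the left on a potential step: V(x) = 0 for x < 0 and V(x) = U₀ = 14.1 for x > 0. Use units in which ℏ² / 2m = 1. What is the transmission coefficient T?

T = 0.952

The wavenumbers are k₁ = √(2mE)/ℏ = 4.889 on the left and k₂ = √(2m(E − U₀))/ℏ = 3.130 on the right.
Continuity of ψ and ψ′ at the step yields the reflection amplitude r = (k₁ − k₂)/(k₁ + k₂) = 0.2193; thus R = |r|² = 0.04807, T = 0.9519.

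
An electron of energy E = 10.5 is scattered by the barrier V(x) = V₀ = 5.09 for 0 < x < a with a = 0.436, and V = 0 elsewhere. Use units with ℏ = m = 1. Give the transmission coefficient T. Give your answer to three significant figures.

T = 0.899

Above the barrier the interior wavenumber is k₂ = √(2m(E − V₀))/ℏ = 3.289, giving phase k₂a = 1.434.
T = [1 + V₀² sin²(k₂a) / (4E(E − V₀))]⁻¹ = 1/1.112 = 0.899.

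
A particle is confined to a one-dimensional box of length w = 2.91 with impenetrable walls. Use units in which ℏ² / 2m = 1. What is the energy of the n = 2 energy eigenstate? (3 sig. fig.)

E = 4.66

Requiring ψ(0) = ψ(w) = 0 quantises k = nπ/w, hence E_n = ℏ²k²/2m = n²π²ℏ²/(2mw²).
E_2 = 2² × π² / (2 × 0.5 × 2.91²) = 4.662.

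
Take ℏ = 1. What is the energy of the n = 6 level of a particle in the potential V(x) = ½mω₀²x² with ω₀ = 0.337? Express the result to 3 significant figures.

Using E_n = (n + ½)ℏω₀: E_6 = 6.5 × 0.337 = 2.191.

E = 2.19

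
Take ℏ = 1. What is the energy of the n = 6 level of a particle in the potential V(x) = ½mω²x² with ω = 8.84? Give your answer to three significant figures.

E = 57.5

Using E_n = (n + ½)ℏω: E_6 = 6.5 × 8.84 = 57.46.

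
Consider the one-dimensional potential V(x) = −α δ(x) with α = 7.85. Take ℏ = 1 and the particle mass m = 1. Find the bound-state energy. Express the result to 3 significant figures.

For x ≠ 0 the bound state is ψ ∝ e^{−κ|x|}; integrating the TISE across the delta gives the cusp condition 2κ = 2mα/ℏ², so κ = 7.850.
Then E = −ℏ²κ²/(2m) = −mα²/(2ℏ²) = -30.81.

E = -30.8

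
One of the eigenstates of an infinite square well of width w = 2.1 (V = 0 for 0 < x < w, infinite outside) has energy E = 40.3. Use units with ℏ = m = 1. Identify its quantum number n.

From E_n = n²π²ℏ²/(2mw²) invert to n = √(2mw²E)/(πℏ).
n = (2.1/π) × √(2 × 1 × 40.3) = 6.001 → n = 6.

n = 6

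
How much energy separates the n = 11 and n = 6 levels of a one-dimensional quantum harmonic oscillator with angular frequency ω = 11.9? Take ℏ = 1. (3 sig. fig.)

ΔE = 59.5

E_n = ℏω(n + ½), so ΔE = (11 − 6) ℏω = 5 × 11.9 = 59.50.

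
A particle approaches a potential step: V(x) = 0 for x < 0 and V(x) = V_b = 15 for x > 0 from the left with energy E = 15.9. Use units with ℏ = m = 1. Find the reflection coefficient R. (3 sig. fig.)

R = 0.379

The wavenumbers are k₁ = √(2mE)/ℏ = 5.639 on the left and k₂ = √(2m(E − V_b))/ℏ = 1.342 on the right.
Matching ψ and ψ′ at x = 0 gives r = (k₁ − k₂)/(k₁ + k₂), so R = r² = 0.3790 and T = 1 − R = 0.6210.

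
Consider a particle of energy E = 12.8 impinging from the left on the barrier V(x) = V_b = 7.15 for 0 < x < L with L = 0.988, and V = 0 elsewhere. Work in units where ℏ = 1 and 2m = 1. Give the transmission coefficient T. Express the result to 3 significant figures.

E > V_b: inside the barrier k₂ = √(2m(E − V_b))/ℏ = 2.377, k₂L = 2.348.
T = [1 + V_b² sin²(k₂L) / (4E(E − V_b))]⁻¹ = 1/1.090 = 0.918.

T = 0.918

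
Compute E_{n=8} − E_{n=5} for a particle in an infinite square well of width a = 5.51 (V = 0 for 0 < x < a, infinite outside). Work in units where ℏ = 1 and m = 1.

ΔE = 6.34

E_n = n²π²ℏ²/(2ma²), so ΔE = (8² − 5²) π²ℏ²/(2ma²).
ΔE = 39 × π² / (2 × 1 × 5.51²) = 6.339.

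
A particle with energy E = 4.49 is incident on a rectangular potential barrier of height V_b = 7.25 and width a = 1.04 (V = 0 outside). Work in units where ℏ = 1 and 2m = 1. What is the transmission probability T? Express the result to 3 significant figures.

T = 0.113

Since E < V_b the interior solution is evanescent with decay constant κ = √(2m(V_b − E))/ℏ = 1.661.
κa = 1.728, sinh(κa) = 2.725.
The exact tunnelling result is T⁻¹ = 1 + V_b² sinh²(κa) / [4E(V_b − E)] = 8.875, so T = 0.113.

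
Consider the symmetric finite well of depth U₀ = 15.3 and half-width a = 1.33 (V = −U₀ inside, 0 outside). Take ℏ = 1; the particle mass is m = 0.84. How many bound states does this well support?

N = 5

Define the well-strength parameter z₀ = (a/ℏ)√(2mU₀) = 1.33 × √(2·0.84·15.3) = 6.743.
A new bound state (alternating even/odd) appears each time z₀ passes a multiple of π/2, so N = ⌊2z₀/π⌋ + 1 = ⌊4.293⌋ + 1 = 5.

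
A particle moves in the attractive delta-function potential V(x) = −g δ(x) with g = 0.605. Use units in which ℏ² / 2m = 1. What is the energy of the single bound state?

The bound state is ψ(x) = √κ e^{−κ|x|}. The derivative jump ψ'(0⁺) − ψ'(0⁻) = −(2mg/ℏ²)ψ(0) fixes κ = mg/ℏ² = 0.3025.
Then E = −ℏ²κ²/(2m) = −mg²/(2ℏ²) = -0.09151.

E = -0.0915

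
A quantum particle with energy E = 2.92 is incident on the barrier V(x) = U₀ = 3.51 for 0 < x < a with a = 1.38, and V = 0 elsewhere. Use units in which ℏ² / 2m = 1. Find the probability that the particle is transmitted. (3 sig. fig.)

T = 0.258

E < U₀: inside the barrier ψ ∝ e^{±κx} with κ = √(2m(U₀ − E))/ℏ = 0.7681.
κa = 1.060, sinh(κa) = 1.270.
The exact tunnelling result is T⁻¹ = 1 + U₀² sinh²(κa) / [4E(U₀ − E)] = 3.883, so T = 0.258.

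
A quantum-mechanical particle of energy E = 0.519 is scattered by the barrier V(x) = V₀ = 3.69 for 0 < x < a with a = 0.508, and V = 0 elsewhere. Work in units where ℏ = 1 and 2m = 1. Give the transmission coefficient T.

T = 0.312

E < V₀: inside the barrier ψ ∝ e^{±κx} with κ = √(2m(V₀ − E))/ℏ = 1.781.
κa = 0.9046, sinh(κa) = 1.033.
The exact tunnelling result is T⁻¹ = 1 + V₀² sinh²(κa) / [4E(V₀ − E)] = 3.208, so T = 0.312.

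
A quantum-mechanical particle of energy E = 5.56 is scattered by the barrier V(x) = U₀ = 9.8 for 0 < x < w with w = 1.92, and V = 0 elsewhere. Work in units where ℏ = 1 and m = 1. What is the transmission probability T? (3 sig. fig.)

T = 0.0000547

Since E < U₀ the interior solution is evanescent with decay constant κ = √(2m(U₀ − E))/ℏ = 2.912.
κw = 5.591, sinh(κw) = 134.0.
Matching ψ, ψ′ at both faces gives T = [1 + U₀² sinh²(κw) / (4E(U₀ − E))]⁻¹ = 1/18290 = 0.0000547.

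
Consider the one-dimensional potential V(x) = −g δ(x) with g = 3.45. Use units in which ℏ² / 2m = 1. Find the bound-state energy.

E = -2.98

The bound state is ψ(x) = √κ e^{−κ|x|}. The derivative jump ψ'(0⁺) − ψ'(0⁻) = −(2mg/ℏ²)ψ(0) fixes κ = mg/ℏ² = 1.725.
Then E = −ℏ²κ²/(2m) = −mg²/(2ℏ²) = -2.976.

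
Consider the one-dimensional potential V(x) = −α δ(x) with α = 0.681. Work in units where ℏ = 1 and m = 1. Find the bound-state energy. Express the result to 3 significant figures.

For x ≠ 0 the bound state is ψ ∝ e^{−κ|x|}; integrating the TISE across the delta gives the cusp condition 2κ = 2mα/ℏ², so κ = 0.6810.
Then E = −ℏ²κ²/(2m) = −mα²/(2ℏ²) = -0.2319.

E = -0.232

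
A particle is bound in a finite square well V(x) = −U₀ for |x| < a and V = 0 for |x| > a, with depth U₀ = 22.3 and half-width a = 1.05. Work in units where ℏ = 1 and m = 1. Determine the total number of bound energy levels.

N = 5

The dimensionless depth is z₀ = a√(2mU₀)/ℏ = 1.05 × √(44.60) = 7.012.
The even/odd transcendental equations gain one root per π/2 in z₀, giving N = 1 + ⌊2z₀/π⌋ = 1 + ⌊4.464⌋ = 5.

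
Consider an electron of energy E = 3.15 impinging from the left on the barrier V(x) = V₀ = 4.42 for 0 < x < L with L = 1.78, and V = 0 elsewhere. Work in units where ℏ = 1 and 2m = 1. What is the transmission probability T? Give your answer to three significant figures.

T = 0.0579

Since E < V₀ the interior solution is evanescent with decay constant κ = √(2m(V₀ − E))/ℏ = 1.127.
κL = 2.006, sinh(κL) = 3.649.
The exact tunnelling result is T⁻¹ = 1 + V₀² sinh²(κL) / [4E(V₀ − E)] = 17.26, so T = 0.0579.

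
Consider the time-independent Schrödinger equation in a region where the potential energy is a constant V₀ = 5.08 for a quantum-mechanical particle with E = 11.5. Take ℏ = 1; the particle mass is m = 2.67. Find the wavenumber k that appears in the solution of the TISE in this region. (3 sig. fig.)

With E > V₀ the solution is oscillatory, ψ ∝ e^{±ikx} with k = √(2m(E − V₀))/ℏ.
k = √(2 × 2.67 × 6.42) = 5.855.

k = 5.86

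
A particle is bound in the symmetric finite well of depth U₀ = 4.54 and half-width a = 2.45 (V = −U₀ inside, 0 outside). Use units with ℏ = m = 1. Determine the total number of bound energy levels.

The dimensionless depth is z₀ = a√(2mU₀)/ℏ = 2.45 × √(9.080) = 7.383.
A new bound state (alternating even/odd) appears each time z₀ passes a multiple of π/2, so N = ⌊2z₀/π⌋ + 1 = ⌊4.700⌋ + 1 = 5.

N = 5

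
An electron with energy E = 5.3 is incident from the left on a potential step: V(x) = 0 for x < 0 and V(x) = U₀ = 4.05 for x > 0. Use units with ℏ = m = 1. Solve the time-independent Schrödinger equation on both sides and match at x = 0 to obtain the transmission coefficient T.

The wavenumbers are k₁ = √(2mE)/ℏ = 3.256 on the left and k₂ = √(2m(E − U₀))/ℏ = 1.581 on the right.
Continuity of ψ and ψ′ at the step yields the reflection amplitude r = (k₁ − k₂)/(k₁ + k₂) = 0.3462; thus R = |r|² = 0.1199, T = 0.8801.

T = 0.880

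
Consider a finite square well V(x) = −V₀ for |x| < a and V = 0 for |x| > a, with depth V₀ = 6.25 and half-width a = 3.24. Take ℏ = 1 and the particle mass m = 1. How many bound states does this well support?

N = 8

Define the well-strength parameter z₀ = (a/ℏ)√(2mV₀) = 3.24 × √(2·1·6.25) = 11.46.
The even/odd transcendental equations gain one root per π/2 in z₀, giving N = 1 + ⌊2z₀/π⌋ = 1 + ⌊7.293⌋ = 8.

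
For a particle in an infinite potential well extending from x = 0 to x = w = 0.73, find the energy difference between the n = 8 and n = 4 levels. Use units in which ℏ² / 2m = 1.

E_n = n²π²ℏ²/(2mw²), so ΔE = (8² − 4²) π²ℏ²/(2mw²).
ΔE = 48 × π² / (2 × 0.5 × 0.73²) = 889.0.

ΔE = 889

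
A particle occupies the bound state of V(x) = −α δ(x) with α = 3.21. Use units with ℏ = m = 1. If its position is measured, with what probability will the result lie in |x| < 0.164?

The normalised bound state is ψ = √κ e^{−κ|x|} with κ = mα/ℏ² = 3.210.
P(|x| < d) = ∫_{−d}^{d} κ e^{−2κ|x|} dx = 1 − e^{−2κd} = 1 − e^{−1.053} = 0.6511.

P = 0.651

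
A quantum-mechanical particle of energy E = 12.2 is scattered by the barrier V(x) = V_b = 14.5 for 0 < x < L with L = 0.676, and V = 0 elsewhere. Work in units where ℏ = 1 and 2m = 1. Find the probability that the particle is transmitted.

T = 0.266

E < V_b: inside the barrier ψ ∝ e^{±κx} with κ = √(2m(V_b − E))/ℏ = 1.517.
κL = 1.025, sinh(κL) = 1.214.
Matching ψ, ψ′ at both faces gives T = [1 + V_b² sinh²(κL) / (4E(V_b − E))]⁻¹ = 1/3.763 = 0.266.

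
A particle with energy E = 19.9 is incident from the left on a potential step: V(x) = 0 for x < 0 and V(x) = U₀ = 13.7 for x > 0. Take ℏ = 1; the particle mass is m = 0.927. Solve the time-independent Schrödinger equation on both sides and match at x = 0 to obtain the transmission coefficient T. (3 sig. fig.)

T = 0.920

The wavenumbers are k₁ = √(2mE)/ℏ = 6.074 on the left and k₂ = √(2m(E − U₀))/ℏ = 3.390 on the right.
Matching ψ and ψ′ at x = 0 gives r = (k₁ − k₂)/(k₁ + k₂), so R = r² = 0.08040 and T = 1 − R = 0.9196.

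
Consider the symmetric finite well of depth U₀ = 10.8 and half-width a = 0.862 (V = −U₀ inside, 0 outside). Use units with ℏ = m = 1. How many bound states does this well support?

N = 3

Define the well-strength parameter z₀ = (a/ℏ)√(2mU₀) = 0.862 × √(2·1·10.8) = 4.006.
The even/odd transcendental equations gain one root per π/2 in z₀, giving N = 1 + ⌊2z₀/π⌋ = 1 + ⌊2.550⌋ = 3.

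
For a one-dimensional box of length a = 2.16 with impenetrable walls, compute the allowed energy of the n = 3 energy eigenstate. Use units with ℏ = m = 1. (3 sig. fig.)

Requiring ψ(0) = ψ(a) = 0 quantises k = nπ/a, hence E_n = ℏ²k²/2m = n²π²ℏ²/(2ma²).
E_3 = 3² × π² / (2 × 1 × 2.16²) = 9.519.

E = 9.52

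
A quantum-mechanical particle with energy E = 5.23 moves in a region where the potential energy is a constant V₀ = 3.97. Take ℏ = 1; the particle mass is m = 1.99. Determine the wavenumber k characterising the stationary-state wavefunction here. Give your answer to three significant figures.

k = 2.24

With E > V₀ the solution is oscillatory, ψ ∝ e^{±ikx} with k = √(2m(E − V₀))/ℏ.
k = √(2 × 1.99 × 1.26) = 2.239.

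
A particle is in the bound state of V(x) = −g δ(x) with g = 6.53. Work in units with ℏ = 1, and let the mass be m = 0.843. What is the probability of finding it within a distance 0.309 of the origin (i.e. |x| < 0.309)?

P = 0.967

The normalised bound state is ψ = √κ e^{−κ|x|} with κ = mg/ℏ² = 5.505.
P(|x| < d) = ∫_{−d}^{d} κ e^{−2κ|x|} dx = 1 − e^{−2κd} = 1 − e^{−3.402} = 0.9667.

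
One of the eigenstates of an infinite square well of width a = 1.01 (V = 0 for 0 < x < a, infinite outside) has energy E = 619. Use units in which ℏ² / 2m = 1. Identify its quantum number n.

n = 8

From E_n = n²π²ℏ²/(2ma²) invert to n = √(2ma²E)/(πℏ).
n = (1.01/π) × √(2 × 0.5 × 619) = 7.999 → n = 8.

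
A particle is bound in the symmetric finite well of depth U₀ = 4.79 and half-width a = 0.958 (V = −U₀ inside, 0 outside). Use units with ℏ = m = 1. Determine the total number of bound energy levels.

N = 2

The dimensionless depth is z₀ = a√(2mU₀)/ℏ = 0.958 × √(9.580) = 2.965.
A new bound state (alternating even/odd) appears each time z₀ passes a multiple of π/2, so N = ⌊2z₀/π⌋ + 1 = ⌊1.888⌋ + 1 = 2.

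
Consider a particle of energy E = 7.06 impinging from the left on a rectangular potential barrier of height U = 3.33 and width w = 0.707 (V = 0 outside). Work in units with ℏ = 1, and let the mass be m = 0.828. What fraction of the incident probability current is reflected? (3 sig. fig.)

R = 0.0923

E > U: inside the barrier k₂ = √(2m(E − U))/ℏ = 2.485, k₂w = 1.757.
T = [1 + U² sin²(k₂w) / (4E(E − U))]⁻¹ = 1/1.102 = 0.908.
R = 1 − T = 0.0923.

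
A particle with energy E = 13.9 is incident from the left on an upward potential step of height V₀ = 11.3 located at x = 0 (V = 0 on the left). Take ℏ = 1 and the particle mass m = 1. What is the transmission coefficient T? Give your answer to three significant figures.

On each side the TISE gives plane waves with k = √(2m(E − V))/ℏ: k₁ = √(2·1·13.9) = 5.273, k₂ = √(2·1·2.6) = 2.280.
Continuity of ψ and ψ′ at the step yields the reflection amplitude r = (k₁ − k₂)/(k₁ + k₂) = 0.3962; thus R = |r|² = 0.1569, T = 0.8431.

T = 0.843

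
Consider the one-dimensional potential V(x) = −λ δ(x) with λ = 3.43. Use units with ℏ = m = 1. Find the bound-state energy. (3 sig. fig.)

E = -5.88

The bound state is ψ(x) = √κ e^{−κ|x|}. The derivative jump ψ'(0⁺) − ψ'(0⁻) = −(2mλ/ℏ²)ψ(0) fixes κ = mλ/ℏ² = 3.430.
Then E = −ℏ²κ²/(2m) = −mλ²/(2ℏ²) = -5.882.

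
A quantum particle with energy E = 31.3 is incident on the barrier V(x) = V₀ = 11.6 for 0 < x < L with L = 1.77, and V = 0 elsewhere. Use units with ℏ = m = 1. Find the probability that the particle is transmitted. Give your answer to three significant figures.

Above the barrier the interior wavenumber is k₂ = √(2m(E − V₀))/ℏ = 6.277, giving phase k₂L = 11.11.
Matching at both interfaces gives T⁻¹ = 1 + V₀² sin²(k₂L) / [4E(E − V₀)] = 1.054, hence T = 0.949.

T = 0.949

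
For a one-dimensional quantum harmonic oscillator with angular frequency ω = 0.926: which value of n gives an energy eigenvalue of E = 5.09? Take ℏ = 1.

Invert E_n = (n + ½)ℏω: n = E/ℏω − ½ = 4.997, so n = 5.

n = 5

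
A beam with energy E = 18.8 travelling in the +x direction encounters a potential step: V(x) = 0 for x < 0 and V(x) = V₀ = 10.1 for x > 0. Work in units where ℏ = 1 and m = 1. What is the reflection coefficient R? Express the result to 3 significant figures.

The wavenumbers are k₁ = √(2mE)/ℏ = 6.132 on the left and k₂ = √(2m(E − V₀))/ℏ = 4.171 on the right.
Matching ψ and ψ′ at x = 0 gives r = (k₁ − k₂)/(k₁ + k₂), so R = r² = 0.03621 and T = 1 − R = 0.9638.

R = 0.0362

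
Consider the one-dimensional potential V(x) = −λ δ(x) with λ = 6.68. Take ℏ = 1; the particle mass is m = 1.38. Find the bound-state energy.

For x ≠ 0 the bound state is ψ ∝ e^{−κ|x|}; integrating the TISE across the delta gives the cusp condition 2κ = 2mλ/ℏ², so κ = 9.218.
Then E = −ℏ²κ²/(2m) = −mλ²/(2ℏ²) = -30.79.

E = -30.8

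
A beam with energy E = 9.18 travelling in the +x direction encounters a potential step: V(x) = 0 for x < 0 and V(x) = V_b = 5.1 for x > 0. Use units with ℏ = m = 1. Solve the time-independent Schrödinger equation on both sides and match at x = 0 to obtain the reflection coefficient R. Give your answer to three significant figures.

R = 0.0400

On each side the TISE gives plane waves with k = √(2m(E − V))/ℏ: k₁ = √(2·1·9.18) = 4.285, k₂ = √(2·1·4.08) = 2.857.
Matching ψ and ψ′ at x = 0 gives r = (k₁ − k₂)/(k₁ + k₂), so R = r² = 0.04000 and T = 1 − R = 0.9600.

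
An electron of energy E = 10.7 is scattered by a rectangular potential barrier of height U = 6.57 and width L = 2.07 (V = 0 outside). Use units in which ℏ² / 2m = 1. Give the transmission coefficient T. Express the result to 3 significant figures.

Above the barrier the interior wavenumber is k₂ = √(2m(E − U))/ℏ = 2.032, giving phase k₂L = 4.207.
T = [1 + U² sin²(k₂L) / (4E(E − U))]⁻¹ = 1/1.187 = 0.843.

T = 0.843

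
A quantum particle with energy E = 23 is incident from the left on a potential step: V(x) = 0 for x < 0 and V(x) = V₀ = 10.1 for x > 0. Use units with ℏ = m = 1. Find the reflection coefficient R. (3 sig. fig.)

The wavenumbers are k₁ = √(2mE)/ℏ = 6.782 on the left and k₂ = √(2m(E − V₀))/ℏ = 5.079 on the right.
Continuity of ψ and ψ′ at the step yields the reflection amplitude r = (k₁ − k₂)/(k₁ + k₂) = 0.1436; thus R = |r|² = 0.02061, T = 0.9794.

R = 0.0206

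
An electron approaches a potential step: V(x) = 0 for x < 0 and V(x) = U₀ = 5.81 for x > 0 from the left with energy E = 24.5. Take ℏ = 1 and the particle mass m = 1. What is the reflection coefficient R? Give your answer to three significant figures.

R = 0.00457

On each side the TISE gives plane waves with k = √(2m(E − V))/ℏ: k₁ = √(2·1·24.5) = 7.000, k₂ = √(2·1·18.69) = 6.114.
Continuity of ψ and ψ′ at the step yields the reflection amplitude r = (k₁ − k₂)/(k₁ + k₂) = 0.06757; thus R = |r|² = 0.004565, T = 0.9954.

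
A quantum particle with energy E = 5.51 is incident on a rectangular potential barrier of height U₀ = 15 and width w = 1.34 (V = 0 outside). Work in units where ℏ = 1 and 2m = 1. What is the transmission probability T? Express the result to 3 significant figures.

Since E < U₀ the interior solution is evanescent with decay constant κ = √(2m(U₀ − E))/ℏ = 3.081.
κw = 4.128, sinh(κw) = 31.02.
The exact tunnelling result is T⁻¹ = 1 + U₀² sinh²(κw) / [4E(U₀ − E)] = 1036, so T = 0.000965.

T = 0.000965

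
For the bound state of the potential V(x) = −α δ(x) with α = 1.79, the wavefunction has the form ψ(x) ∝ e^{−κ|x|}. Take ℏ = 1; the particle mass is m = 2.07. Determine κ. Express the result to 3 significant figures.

Integrating the TISE across x = 0 gives the cusp condition ψ'(0⁺) − ψ'(0⁻) = −(2mα/ℏ²)ψ(0).
With ψ ∝ e^{−κ|x|} this yields −2κ = −2mα/ℏ², so κ = mα/ℏ² = 3.705.

κ = 3.71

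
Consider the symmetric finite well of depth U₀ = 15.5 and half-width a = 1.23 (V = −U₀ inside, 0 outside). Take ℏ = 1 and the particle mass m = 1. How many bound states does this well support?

Define the well-strength parameter z₀ = (a/ℏ)√(2mU₀) = 1.23 × √(2·1·15.5) = 6.848.
The even/odd transcendental equations gain one root per π/2 in z₀, giving N = 1 + ⌊2z₀/π⌋ = 1 + ⌊4.360⌋ = 5.

N = 5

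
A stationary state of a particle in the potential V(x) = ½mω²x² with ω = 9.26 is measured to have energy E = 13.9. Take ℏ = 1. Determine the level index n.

n = 1

Invert E_n = (n + ½)ℏω: n = E/ℏω − ½ = 1.001, so n = 1.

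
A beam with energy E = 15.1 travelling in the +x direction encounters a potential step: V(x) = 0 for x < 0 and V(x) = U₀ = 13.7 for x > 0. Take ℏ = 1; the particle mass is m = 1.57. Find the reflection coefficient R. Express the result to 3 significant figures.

R = 0.284

On each side the TISE gives plane waves with k = √(2m(E − V))/ℏ: k₁ = √(2·1.57·15.1) = 6.886, k₂ = √(2·1.57·1.4) = 2.097.
Matching ψ and ψ′ at x = 0 gives r = (k₁ − k₂)/(k₁ + k₂), so R = r² = 0.2843 and T = 1 − R = 0.7157.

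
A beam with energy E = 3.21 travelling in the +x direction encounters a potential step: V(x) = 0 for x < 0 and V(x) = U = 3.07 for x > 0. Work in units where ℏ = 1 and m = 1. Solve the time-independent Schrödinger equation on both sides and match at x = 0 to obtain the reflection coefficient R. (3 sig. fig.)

R = 0.428

The wavenumbers are k₁ = √(2mE)/ℏ = 2.534 on the left and k₂ = √(2m(E − U))/ℏ = 0.5292 on the right.
Continuity of ψ and ψ′ at the step yields the reflection amplitude r = (k₁ − k₂)/(k₁ + k₂) = 0.6545; thus R = |r|² = 0.4283, T = 0.5717.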